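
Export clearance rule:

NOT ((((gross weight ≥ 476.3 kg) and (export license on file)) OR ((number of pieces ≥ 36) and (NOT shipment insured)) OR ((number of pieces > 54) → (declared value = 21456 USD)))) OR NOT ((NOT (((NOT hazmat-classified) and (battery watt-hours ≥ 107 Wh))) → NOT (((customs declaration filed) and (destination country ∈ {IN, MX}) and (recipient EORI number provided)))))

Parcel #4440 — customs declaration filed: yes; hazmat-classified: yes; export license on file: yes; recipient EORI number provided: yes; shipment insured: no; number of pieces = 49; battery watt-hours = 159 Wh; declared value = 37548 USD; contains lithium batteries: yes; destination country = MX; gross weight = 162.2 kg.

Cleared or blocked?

Atomic conditions:
  gross weight ≥ 476.3 kg: 162.2 ≥ 476.3 is false
  export license on file: yes → true
  number of pieces ≥ 36: 49 ≥ 36 is true
  NOT shipment insured: no → true
  number of pieces > 54: 49 > 54 is false
  declared value = 21456 USD: 37548 == 21456 is false
  NOT hazmat-classified: yes → false
  battery watt-hours ≥ 107 Wh: 159 ≥ 107 is true
  customs declaration filed: yes → true
  destination country ∈ {IN, MX}: MX is in the set → true
  recipient EORI number provided: yes → true
Combine:
[1.1.1] false AND true = false
[1.1.2] true AND true = true
[1.1.3] false → false (antecedent false ⇒ implication holds) = true
[1.1] false OR true OR true = true
[1] NOT true = false
[2.1.1.1] false AND true = false
[2.1.1] NOT false = true
[2.1.2.1] true AND true AND true = true
[2.1.2] NOT true = false
[2.1] true → false = false
[2] NOT false = true
[root] false OR true = true
Overall: true → cleared

Cleared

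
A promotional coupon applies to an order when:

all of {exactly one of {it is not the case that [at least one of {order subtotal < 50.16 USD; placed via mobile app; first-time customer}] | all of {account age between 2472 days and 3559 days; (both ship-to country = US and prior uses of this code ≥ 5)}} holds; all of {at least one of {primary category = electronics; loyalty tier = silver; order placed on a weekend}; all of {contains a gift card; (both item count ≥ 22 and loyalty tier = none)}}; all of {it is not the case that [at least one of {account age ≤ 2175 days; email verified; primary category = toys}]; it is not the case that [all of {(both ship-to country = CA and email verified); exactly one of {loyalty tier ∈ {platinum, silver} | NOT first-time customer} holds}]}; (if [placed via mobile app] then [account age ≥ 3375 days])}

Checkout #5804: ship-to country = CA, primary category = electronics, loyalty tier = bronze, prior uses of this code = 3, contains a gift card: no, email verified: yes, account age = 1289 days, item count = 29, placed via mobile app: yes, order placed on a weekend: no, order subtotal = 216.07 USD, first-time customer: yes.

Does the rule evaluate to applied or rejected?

Rejected

Atomic conditions:
  order subtotal < 50.16 USD: 216.07 < 50.16 is false
  placed via mobile app: yes → true
  first-time customer: yes → true
  account age between 2472 days and 3559 days: 1289 in [2472, 3559] is false
  ship-to country = US: CA == US is false
  prior uses of this code ≥ 5: 3 ≥ 5 is false
  primary category = electronics: electronics == electronics is true
  loyalty tier = silver: bronze == silver is false
  order placed on a weekend: no → false
  contains a gift card: no → false
  item count ≥ 22: 29 ≥ 22 is true
  loyalty tier = none: bronze == none is false
  account age ≤ 2175 days: 1289 ≤ 2175 is true
  email verified: yes → true
  primary category = toys: electronics == toys is false
  ship-to country = CA: CA == CA is true
  loyalty tier ∈ {platinum, silver}: bronze is not in the set → false
  NOT first-time customer: yes → false
  account age ≥ 3375 days: 1289 ≥ 3375 is false
Combine:
[1.1.1] false OR true OR true = true
[1.1] NOT true = false
[1.2.2] false AND false = false
[1.2] false AND false = false
[1] exactly-one(false, false) = false
[2.1] true OR false OR false = true
[2.2.2] true AND false = false
[2.2] false AND false = false
[2] true AND false = false
[3.1.1] true OR true OR false = true
[3.1] NOT true = false
[3.2.1.1] true AND true = true
[3.2.1.2] exactly-one(false, false) = false
[3.2.1] true AND false = false
[3.2] NOT false = true
[3] false AND true = false
[4] true → false = false
[root] false AND false AND false AND false = false
Overall: false → rejected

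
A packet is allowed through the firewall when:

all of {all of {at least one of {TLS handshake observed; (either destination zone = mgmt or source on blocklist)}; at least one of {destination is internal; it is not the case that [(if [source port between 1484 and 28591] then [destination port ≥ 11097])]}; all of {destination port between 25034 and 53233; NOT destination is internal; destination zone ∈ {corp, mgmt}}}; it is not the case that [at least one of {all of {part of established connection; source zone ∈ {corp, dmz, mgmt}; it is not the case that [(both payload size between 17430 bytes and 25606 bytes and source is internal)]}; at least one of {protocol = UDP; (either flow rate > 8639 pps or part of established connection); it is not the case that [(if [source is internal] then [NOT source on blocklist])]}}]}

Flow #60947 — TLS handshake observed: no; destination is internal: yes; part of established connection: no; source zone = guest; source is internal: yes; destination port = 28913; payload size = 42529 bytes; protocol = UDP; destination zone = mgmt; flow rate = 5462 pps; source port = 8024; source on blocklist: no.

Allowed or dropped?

Atomic conditions:
  TLS handshake observed: no → false
  destination zone = mgmt: mgmt == mgmt is true
  source on blocklist: no → false
  destination is internal: yes → true
  source port between 1484 and 28591: 8024 in [1484, 28591] is true
  destination port ≥ 11097: 28913 ≥ 11097 is true
  destination port between 25034 and 53233: 28913 in [25034, 53233] is true
  NOT destination is internal: yes → false
  destination zone ∈ {corp, mgmt}: mgmt is in the set → true
  part of established connection: no → false
  source zone ∈ {corp, dmz, mgmt}: guest is not in the set → false
  payload size between 17430 bytes and 25606 bytes: 42529 in [17430, 25606] is false
  source is internal: yes → true
  protocol = UDP: UDP == UDP is true
  flow rate > 8639 pps: 5462 > 8639 is false
  NOT source on blocklist: no → true
Combine:
[1.1.2] true OR false = true
[1.1] false OR true = true
[1.2.2.1] true → true = true
[1.2.2] NOT true = false
[1.2] true OR false = true
[1.3] true AND false AND true = false
[1] true AND true AND false = false
[2.1.1.3.1] false AND true = false
[2.1.1.3] NOT false = true
[2.1.1] false AND false AND true = false
[2.1.2.2] false OR false = false
[2.1.2.3.1] true → true = true
[2.1.2.3] NOT true = false
[2.1.2] true OR false OR false = true
[2.1] false OR true = true
[2] NOT true = false
[root] false AND false = false
Overall: false → dropped

Dropped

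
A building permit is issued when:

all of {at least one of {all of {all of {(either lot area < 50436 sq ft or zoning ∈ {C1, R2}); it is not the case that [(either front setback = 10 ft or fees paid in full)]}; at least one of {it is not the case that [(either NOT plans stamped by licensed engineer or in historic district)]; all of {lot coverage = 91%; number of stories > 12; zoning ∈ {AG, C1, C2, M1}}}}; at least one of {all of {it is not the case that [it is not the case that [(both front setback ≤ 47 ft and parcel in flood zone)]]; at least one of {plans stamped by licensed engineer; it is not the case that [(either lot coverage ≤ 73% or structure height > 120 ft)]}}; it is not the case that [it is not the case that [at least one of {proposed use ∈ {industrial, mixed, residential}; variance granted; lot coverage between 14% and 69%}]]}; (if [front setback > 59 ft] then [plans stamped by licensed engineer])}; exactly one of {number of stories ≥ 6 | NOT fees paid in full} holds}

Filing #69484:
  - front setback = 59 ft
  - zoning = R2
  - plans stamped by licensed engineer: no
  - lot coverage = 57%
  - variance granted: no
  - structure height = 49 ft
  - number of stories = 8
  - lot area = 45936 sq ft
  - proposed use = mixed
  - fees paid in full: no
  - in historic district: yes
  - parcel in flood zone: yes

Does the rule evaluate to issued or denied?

Atomic conditions:
  lot area < 50436 sq ft: 45936 < 50436 is true
  zoning ∈ {C1, R2}: R2 is in the set → true
  front setback = 10 ft: 59 == 10 is false
  fees paid in full: no → false
  NOT plans stamped by licensed engineer: no → true
  in historic district: yes → true
  lot coverage = 91%: 57 == 91 is false
  number of stories > 12: 8 > 12 is false
  zoning ∈ {AG, C1, C2, M1}: R2 is not in the set → false
  front setback ≤ 47 ft: 59 ≤ 47 is false
  parcel in flood zone: yes → true
  plans stamped by licensed engineer: no → false
  lot coverage ≤ 73%: 57 ≤ 73 is true
  structure height > 120 ft: 49 > 120 is false
  proposed use ∈ {industrial, mixed, residential}: mixed is in the set → true
  variance granted: no → false
  lot coverage between 14% and 69%: 57 in [14, 69] is true
  front setback > 59 ft: 59 > 59 is false
  number of stories ≥ 6: 8 ≥ 6 is true
  NOT fees paid in full: no → true
Combine:
[1.1.1.1] true OR true = true
[1.1.1.2.1] false OR false = false
[1.1.1.2] NOT false = true
[1.1.1] true AND true = true
[1.1.2.1.1] true OR true = true
[1.1.2.1] NOT true = false
[1.1.2.2] false AND false AND false = false
[1.1.2] false OR false = false
[1.1] true AND false = false
[1.2.1.1.1.1] false AND true = false
[1.2.1.1.1] NOT false = true
[1.2.1.1] NOT true = false
[1.2.1.2.2.1] true OR false = true
[1.2.1.2.2] NOT true = false
[1.2.1.2] false OR false = false
[1.2.1] false AND false = false
[1.2.2.1.1] true OR false OR true = true
[1.2.2.1] NOT true = false
[1.2.2] NOT false = true
[1.2] false OR true = true
[1.3] false → false (antecedent false ⇒ implication holds) = true
[1] false OR true OR true = true
[2] exactly-one(true, true) = false
[root] true AND false = false
Overall: false → denied

Denied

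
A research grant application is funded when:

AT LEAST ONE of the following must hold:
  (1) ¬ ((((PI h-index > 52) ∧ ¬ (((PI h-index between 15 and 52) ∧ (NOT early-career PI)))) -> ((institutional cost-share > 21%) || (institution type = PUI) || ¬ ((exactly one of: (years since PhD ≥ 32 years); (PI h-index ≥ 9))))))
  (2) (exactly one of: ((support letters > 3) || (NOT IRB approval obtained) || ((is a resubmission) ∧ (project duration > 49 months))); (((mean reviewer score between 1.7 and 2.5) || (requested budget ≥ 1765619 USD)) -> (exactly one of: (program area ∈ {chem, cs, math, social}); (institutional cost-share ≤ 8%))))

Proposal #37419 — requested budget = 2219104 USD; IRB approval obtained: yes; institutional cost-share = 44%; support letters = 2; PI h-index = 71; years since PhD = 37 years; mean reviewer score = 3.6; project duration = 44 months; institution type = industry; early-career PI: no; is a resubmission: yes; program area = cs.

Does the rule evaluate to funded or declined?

Atomic conditions:
  PI h-index > 52: 71 > 52 is true
  PI h-index between 15 and 52: 71 in [15, 52] is false
  NOT early-career PI: no → true
  institutional cost-share > 21%: 44 > 21 is true
  institution type = PUI: industry == PUI is false
  years since PhD ≥ 32 years: 37 ≥ 32 is true
  PI h-index ≥ 9: 71 ≥ 9 is true
  support letters > 3: 2 > 3 is false
  NOT IRB approval obtained: yes → false
  is a resubmission: yes → true
  project duration > 49 months: 44 > 49 is false
  mean reviewer score between 1.7 and 2.5: 3.6 in [1.7, 2.5] is false
  requested budget ≥ 1765619 USD: 2219104 ≥ 1765619 is true
  program area ∈ {chem, cs, math, social}: cs is in the set → true
  institutional cost-share ≤ 8%: 44 ≤ 8 is false
Combine:
[1.1.1.2.1] false AND true = false
[1.1.1.2] NOT false = true
[1.1.1] true AND true = true
[1.1.2.3.1] exactly-one(true, true) = false
[1.1.2.3] NOT false = true
[1.1.2] true OR false OR true = true
[1.1] true → true = true
[1] NOT true = false
[2.1.3] true AND false = false
[2.1] false OR false OR false = false
[2.2.1] false OR true = true
[2.2.2] exactly-one(true, false) = true
[2.2] true → true = true
[2] exactly-one(false, true) = true
[root] false OR true = true
Overall: true → funded

Funded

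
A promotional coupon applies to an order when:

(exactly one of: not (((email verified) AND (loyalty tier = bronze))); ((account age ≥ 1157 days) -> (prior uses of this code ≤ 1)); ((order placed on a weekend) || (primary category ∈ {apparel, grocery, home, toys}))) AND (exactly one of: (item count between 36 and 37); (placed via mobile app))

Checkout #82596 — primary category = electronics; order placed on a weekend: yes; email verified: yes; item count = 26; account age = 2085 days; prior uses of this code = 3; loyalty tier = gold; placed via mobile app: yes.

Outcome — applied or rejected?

Rejected

Atomic conditions:
  email verified: yes → true
  loyalty tier = bronze: gold == bronze is false
  account age ≥ 1157 days: 2085 ≥ 1157 is true
  prior uses of this code ≤ 1: 3 ≤ 1 is false
  order placed on a weekend: yes → true
  primary category ∈ {apparel, grocery, home, toys}: electronics is not in the set → false
  item count between 36 and 37: 26 in [36, 37] is false
  placed via mobile app: yes → true
Combine:
[1.1.1] true AND false = false
[1.1] NOT false = true
[1.2] true → false = false
[1.3] true OR false = true
[1] exactly-one(true, false, true) = false
[2] exactly-one(false, true) = true
[root] false AND true = false
Overall: false → rejected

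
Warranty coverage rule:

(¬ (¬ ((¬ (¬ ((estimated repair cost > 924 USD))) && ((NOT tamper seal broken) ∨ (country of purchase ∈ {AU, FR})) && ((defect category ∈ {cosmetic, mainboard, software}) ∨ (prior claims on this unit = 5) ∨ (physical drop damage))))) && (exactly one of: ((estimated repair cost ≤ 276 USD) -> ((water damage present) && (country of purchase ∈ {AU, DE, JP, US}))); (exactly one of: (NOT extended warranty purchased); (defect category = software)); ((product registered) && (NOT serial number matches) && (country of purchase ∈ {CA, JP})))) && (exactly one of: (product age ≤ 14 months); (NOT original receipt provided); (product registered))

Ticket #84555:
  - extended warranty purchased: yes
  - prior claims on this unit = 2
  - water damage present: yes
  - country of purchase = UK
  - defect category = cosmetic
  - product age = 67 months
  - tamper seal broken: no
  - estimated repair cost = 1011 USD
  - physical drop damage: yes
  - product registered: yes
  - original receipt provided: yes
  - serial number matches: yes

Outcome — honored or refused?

Honored

Atomic conditions:
  estimated repair cost > 924 USD: 1011 > 924 is true
  NOT tamper seal broken: no → true
  country of purchase ∈ {AU, FR}: UK is not in the set → false
  defect category ∈ {cosmetic, mainboard, software}: cosmetic is in the set → true
  prior claims on this unit = 5: 2 == 5 is false
  physical drop damage: yes → true
  estimated repair cost ≤ 276 USD: 1011 ≤ 276 is false
  water damage present: yes → true
  country of purchase ∈ {AU, DE, JP, US}: UK is not in the set → false
  NOT extended warranty purchased: yes → false
  defect category = software: cosmetic == software is false
  product registered: yes → true
  NOT serial number matches: yes → false
  country of purchase ∈ {CA, JP}: UK is not in the set → false
  product age ≤ 14 months: 67 ≤ 14 is false
  NOT original receipt provided: yes → false
Combine:
[1.1.1.1.1.1] NOT true = false
[1.1.1.1.1] NOT false = true
[1.1.1.1.2] true OR false = true
[1.1.1.1.3] true OR false OR true = true
[1.1.1.1] true AND true AND true = true
[1.1.1] NOT true = false
[1.1] NOT false = true
[1.2.1.2] true AND false = false
[1.2.1] false → false (antecedent false ⇒ implication holds) = true
[1.2.2] exactly-one(false, false) = false
[1.2.3] true AND false AND false = false
[1.2] exactly-one(true, false, false) = true
[1] true AND true = true
[2] exactly-one(false, false, true) = true
[root] true AND true = true
Overall: true → honored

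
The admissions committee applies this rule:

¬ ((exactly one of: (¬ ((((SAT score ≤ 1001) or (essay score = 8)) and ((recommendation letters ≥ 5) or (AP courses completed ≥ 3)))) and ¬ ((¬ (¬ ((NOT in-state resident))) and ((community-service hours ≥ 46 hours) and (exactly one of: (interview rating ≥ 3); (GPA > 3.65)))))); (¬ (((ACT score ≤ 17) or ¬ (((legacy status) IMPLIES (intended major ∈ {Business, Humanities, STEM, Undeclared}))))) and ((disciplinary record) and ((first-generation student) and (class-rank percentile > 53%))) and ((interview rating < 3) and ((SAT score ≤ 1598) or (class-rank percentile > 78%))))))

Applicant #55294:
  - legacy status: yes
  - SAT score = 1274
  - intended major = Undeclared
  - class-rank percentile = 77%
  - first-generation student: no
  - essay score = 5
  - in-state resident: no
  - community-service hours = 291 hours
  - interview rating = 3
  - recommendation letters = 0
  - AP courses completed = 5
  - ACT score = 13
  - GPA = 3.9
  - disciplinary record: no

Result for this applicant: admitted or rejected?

Atomic conditions:
  SAT score ≤ 1001: 1274 ≤ 1001 is false
  essay score = 8: 5 == 8 is false
  recommendation letters ≥ 5: 0 ≥ 5 is false
  AP courses completed ≥ 3: 5 ≥ 3 is true
  NOT in-state resident: no → true
  community-service hours ≥ 46 hours: 291 ≥ 46 is true
  interview rating ≥ 3: 3 ≥ 3 is true
  GPA > 3.65: 3.9 > 3.65 is true
  ACT score ≤ 17: 13 ≤ 17 is true
  legacy status: yes → true
  intended major ∈ {Business, Humanities, STEM, Undeclared}: Undeclared is in the set → true
  disciplinary record: no → false
  first-generation student: no → false
  class-rank percentile > 53%: 77 > 53 is true
  interview rating < 3: 3 < 3 is false
  SAT score ≤ 1598: 1274 ≤ 1598 is true
  class-rank percentile > 78%: 77 > 78 is false
Combine:
[1.1.1.1.1] false OR false = false
[1.1.1.1.2] false OR true = true
[1.1.1.1] false AND true = false
[1.1.1] NOT false = true
[1.1.2.1.1.1] NOT true = false
[1.1.2.1.1] NOT false = true
[1.1.2.1.2.2] exactly-one(true, true) = false
[1.1.2.1.2] true AND false = false
[1.1.2.1] true AND false = false
[1.1.2] NOT false = true
[1.1] true AND true = true
[1.2.1.1.2.1] true → true = true
[1.2.1.1.2] NOT true = false
[1.2.1.1] true OR false = true
[1.2.1] NOT true = false
[1.2.2.2] false AND true = false
[1.2.2] false AND false = false
[1.2.3.2] true OR false = true
[1.2.3] false AND true = false
[1.2] false AND false AND false = false
[1] exactly-one(true, false) = true
[root] NOT true = false
Overall: false → rejected

Rejected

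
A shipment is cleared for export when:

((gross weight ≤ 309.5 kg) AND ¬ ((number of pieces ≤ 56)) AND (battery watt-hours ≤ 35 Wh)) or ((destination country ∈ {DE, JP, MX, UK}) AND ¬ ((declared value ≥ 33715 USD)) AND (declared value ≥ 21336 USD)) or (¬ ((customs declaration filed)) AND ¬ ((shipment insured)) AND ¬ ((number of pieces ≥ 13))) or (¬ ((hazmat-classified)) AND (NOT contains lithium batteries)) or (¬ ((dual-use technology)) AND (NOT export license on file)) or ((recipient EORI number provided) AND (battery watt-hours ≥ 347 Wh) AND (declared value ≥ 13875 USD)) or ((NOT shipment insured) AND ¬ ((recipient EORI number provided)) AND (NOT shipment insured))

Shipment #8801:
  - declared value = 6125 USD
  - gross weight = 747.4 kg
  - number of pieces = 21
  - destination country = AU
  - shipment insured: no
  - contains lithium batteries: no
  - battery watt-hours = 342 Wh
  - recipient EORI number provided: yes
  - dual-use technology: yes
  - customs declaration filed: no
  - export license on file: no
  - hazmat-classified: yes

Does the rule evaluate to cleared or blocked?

Blocked

Atomic conditions:
  gross weight ≤ 309.5 kg: 747.4 ≤ 309.5 is false
  number of pieces ≤ 56: 21 ≤ 56 is true
  battery watt-hours ≤ 35 Wh: 342 ≤ 35 is false
  destination country ∈ {DE, JP, MX, UK}: AU is not in the set → false
  declared value ≥ 33715 USD: 6125 ≥ 33715 is false
  declared value ≥ 21336 USD: 6125 ≥ 21336 is false
  customs declaration filed: no → false
  shipment insured: no → false
  number of pieces ≥ 13: 21 ≥ 13 is true
  hazmat-classified: yes → true
  NOT contains lithium batteries: no → true
  dual-use technology: yes → true
  NOT export license on file: no → true
  recipient EORI number provided: yes → true
  battery watt-hours ≥ 347 Wh: 342 ≥ 347 is false
  declared value ≥ 13875 USD: 6125 ≥ 13875 is false
  NOT shipment insured: no → true
Combine:
[1.2] NOT true = false
[1] false AND false AND false = false
[2.2] NOT false = true
[2] false AND true AND false = false
[3.1] NOT false = true
[3.2] NOT false = true
[3.3] NOT true = false
[3] true AND true AND false = false
[4.1] NOT true = false
[4] false AND true = false
[5.1] NOT true = false
[5] false AND true = false
[6] true AND false AND false = false
[7.2] NOT true = false
[7] true AND false AND true = false
[root] false OR false OR false OR false OR false OR false OR false = false
Overall: false → blocked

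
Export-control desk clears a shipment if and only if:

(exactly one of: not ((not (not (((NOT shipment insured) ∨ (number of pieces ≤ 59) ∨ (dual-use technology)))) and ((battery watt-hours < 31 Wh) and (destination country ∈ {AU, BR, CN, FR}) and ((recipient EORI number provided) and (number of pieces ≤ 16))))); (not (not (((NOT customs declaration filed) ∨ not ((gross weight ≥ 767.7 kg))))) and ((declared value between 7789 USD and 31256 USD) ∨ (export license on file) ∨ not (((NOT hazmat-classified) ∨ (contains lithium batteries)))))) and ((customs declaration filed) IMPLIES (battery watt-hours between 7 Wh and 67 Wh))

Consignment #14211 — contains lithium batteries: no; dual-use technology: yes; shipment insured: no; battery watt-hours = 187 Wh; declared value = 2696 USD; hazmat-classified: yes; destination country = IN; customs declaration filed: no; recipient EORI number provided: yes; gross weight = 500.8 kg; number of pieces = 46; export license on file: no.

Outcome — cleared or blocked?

Blocked

Atomic conditions:
  NOT shipment insured: no → true
  number of pieces ≤ 59: 46 ≤ 59 is true
  dual-use technology: yes → true
  battery watt-hours < 31 Wh: 187 < 31 is false
  destination country ∈ {AU, BR, CN, FR}: IN is not in the set → false
  recipient EORI number provided: yes → true
  number of pieces ≤ 16: 46 ≤ 16 is false
  NOT customs declaration filed: no → true
  gross weight ≥ 767.7 kg: 500.8 ≥ 767.7 is false
  declared value between 7789 USD and 31256 USD: 2696 in [7789, 31256] is false
  export license on file: no → false
  NOT hazmat-classified: yes → false
  contains lithium batteries: no → false
  customs declaration filed: no → false
  battery watt-hours between 7 Wh and 67 Wh: 187 in [7, 67] is false
Combine:
[1.1.1.1.1.1] true OR true OR true = true
[1.1.1.1.1] NOT true = false
[1.1.1.1] NOT false = true
[1.1.1.2.3] true AND false = false
[1.1.1.2] false AND false AND false = false
[1.1.1] true AND false = false
[1.1] NOT false = true
[1.2.1.1.1.2] NOT false = true
[1.2.1.1.1] true OR true = true
[1.2.1.1] NOT true = false
[1.2.1] NOT false = true
[1.2.2.3.1] false OR false = false
[1.2.2.3] NOT false = true
[1.2.2] false OR false OR true = true
[1.2] true AND true = true
[1] exactly-one(true, true) = false
[2] false → false (antecedent false ⇒ implication holds) = true
[root] false AND true = false
Overall: false → blocked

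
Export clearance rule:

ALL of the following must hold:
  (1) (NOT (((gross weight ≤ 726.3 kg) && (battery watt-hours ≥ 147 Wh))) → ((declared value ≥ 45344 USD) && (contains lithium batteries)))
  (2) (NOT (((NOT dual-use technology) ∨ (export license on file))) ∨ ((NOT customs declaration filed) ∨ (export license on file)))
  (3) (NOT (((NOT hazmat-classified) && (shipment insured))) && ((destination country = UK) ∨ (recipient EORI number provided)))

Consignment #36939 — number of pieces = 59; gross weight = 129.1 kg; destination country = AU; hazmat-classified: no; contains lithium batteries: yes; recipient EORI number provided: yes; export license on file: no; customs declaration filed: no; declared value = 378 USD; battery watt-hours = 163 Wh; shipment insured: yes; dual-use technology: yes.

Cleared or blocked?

Atomic conditions:
  gross weight ≤ 726.3 kg: 129.1 ≤ 726.3 is true
  battery watt-hours ≥ 147 Wh: 163 ≥ 147 is true
  declared value ≥ 45344 USD: 378 ≥ 45344 is false
  contains lithium batteries: yes → true
  NOT dual-use technology: yes → false
  export license on file: no → false
  NOT customs declaration filed: no → true
  NOT hazmat-classified: no → true
  shipment insured: yes → true
  destination country = UK: AU == UK is false
  recipient EORI number provided: yes → true
Combine:
[1.1.1] true AND true = true
[1.1] NOT true = false
[1.2] false AND true = false
[1] false → false (antecedent false ⇒ implication holds) = true
[2.1.1] false OR false = false
[2.1] NOT false = true
[2.2] true OR false = true
[2] true OR true = true
[3.1.1] true AND true = true
[3.1] NOT true = false
[3.2] false OR true = true
[3] false AND true = false
[root] true AND true AND false = false
Overall: false → blocked

Blocked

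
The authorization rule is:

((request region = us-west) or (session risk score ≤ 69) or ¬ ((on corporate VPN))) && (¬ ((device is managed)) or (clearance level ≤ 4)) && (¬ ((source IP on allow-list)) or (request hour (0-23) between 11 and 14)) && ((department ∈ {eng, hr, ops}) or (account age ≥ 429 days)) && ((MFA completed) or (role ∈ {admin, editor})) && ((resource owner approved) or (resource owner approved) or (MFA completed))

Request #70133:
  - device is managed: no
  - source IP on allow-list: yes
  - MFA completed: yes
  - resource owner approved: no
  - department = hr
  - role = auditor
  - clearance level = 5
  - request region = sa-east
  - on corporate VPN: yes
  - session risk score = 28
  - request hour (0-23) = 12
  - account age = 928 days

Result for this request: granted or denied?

Granted

Atomic conditions:
  request region = us-west: sa-east == us-west is false
  session risk score ≤ 69: 28 ≤ 69 is true
  on corporate VPN: yes → true
  device is managed: no → false
  clearance level ≤ 4: 5 ≤ 4 is false
  source IP on allow-list: yes → true
  request hour (0-23) between 11 and 14: 12 in [11, 14] is true
  department ∈ {eng, hr, ops}: hr is in the set → true
  account age ≥ 429 days: 928 ≥ 429 is true
  MFA completed: yes → true
  role ∈ {admin, editor}: auditor is not in the set → false
  resource owner approved: no → false
Combine:
[1.3] NOT true = false
[1] false OR true OR false = true
[2.1] NOT false = true
[2] true OR false = true
[3.1] NOT true = false
[3] false OR true = true
[4] true OR true = true
[5] true OR false = true
[6] false OR false OR true = true
[root] true AND true AND true AND true AND true AND true = true
Overall: true → granted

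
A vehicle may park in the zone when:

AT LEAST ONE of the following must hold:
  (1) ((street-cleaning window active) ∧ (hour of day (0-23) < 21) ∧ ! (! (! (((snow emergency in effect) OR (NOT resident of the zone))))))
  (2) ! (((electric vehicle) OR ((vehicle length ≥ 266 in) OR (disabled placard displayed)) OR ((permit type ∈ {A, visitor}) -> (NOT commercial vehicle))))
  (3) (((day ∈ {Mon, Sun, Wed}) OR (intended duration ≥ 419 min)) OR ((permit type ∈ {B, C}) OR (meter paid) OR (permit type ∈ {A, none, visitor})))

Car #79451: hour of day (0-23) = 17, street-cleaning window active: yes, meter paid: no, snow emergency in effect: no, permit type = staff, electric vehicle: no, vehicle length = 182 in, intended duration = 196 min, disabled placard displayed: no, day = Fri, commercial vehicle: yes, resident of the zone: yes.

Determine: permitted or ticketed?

Permitted

Atomic conditions:
  street-cleaning window active: yes → true
  hour of day (0-23) < 21: 17 < 21 is true
  snow emergency in effect: no → false
  NOT resident of the zone: yes → false
  electric vehicle: no → false
  vehicle length ≥ 266 in: 182 ≥ 266 is false
  disabled placard displayed: no → false
  permit type ∈ {A, visitor}: staff is not in the set → false
  NOT commercial vehicle: yes → false
  day ∈ {Mon, Sun, Wed}: Fri is not in the set → false
  intended duration ≥ 419 min: 196 ≥ 419 is false
  permit type ∈ {B, C}: staff is not in the set → false
  meter paid: no → false
  permit type ∈ {A, none, visitor}: staff is not in the set → false
Combine:
[1.3.1.1.1] false OR false = false
[1.3.1.1] NOT false = true
[1.3.1] NOT true = false
[1.3] NOT false = true
[1] true AND true AND true = true
[2.1.2] false OR false = false
[2.1.3] false → false (antecedent false ⇒ implication holds) = true
[2.1] false OR false OR true = true
[2] NOT true = false
[3.1] false OR false = false
[3.2] false OR false OR false = false
[3] false OR false = false
[root] true OR false OR false = true
Overall: true → permitted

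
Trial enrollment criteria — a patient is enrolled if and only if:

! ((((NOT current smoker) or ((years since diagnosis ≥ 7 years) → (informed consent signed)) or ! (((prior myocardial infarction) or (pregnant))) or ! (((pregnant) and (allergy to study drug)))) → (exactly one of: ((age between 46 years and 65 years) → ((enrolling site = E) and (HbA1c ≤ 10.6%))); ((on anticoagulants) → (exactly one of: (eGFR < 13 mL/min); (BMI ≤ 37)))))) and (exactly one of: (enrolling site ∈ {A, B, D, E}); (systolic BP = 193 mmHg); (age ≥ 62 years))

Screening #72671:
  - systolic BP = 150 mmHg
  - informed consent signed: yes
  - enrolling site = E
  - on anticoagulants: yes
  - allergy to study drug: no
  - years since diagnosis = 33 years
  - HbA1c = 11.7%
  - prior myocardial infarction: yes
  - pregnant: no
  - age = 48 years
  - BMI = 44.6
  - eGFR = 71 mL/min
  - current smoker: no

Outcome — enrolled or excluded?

Atomic conditions:
  NOT current smoker: no → true
  years since diagnosis ≥ 7 years: 33 ≥ 7 is true
  informed consent signed: yes → true
  prior myocardial infarction: yes → true
  pregnant: no → false
  allergy to study drug: no → false
  age between 46 years and 65 years: 48 in [46, 65] is true
  enrolling site = E: E == E is true
  HbA1c ≤ 10.6%: 11.7 ≤ 10.6 is false
  on anticoagulants: yes → true
  eGFR < 13 mL/min: 71 < 13 is false
  BMI ≤ 37: 44.6 ≤ 37 is false
  enrolling site ∈ {A, B, D, E}: E is in the set → true
  systolic BP = 193 mmHg: 150 == 193 is false
  age ≥ 62 years: 48 ≥ 62 is false
Combine:
[1.1.1.2] true → true = true
[1.1.1.3.1] true OR false = true
[1.1.1.3] NOT true = false
[1.1.1.4.1] false AND false = false
[1.1.1.4] NOT false = true
[1.1.1] true OR true OR false OR true = true
[1.1.2.1.2] true AND false = false
[1.1.2.1] true → false = false
[1.1.2.2.2] exactly-one(false, false) = false
[1.1.2.2] true → false = false
[1.1.2] exactly-one(false, false) = false
[1.1] true → false = false
[1] NOT false = true
[2] exactly-one(true, false, false) = true
[root] true AND true = true
Overall: true → enrolled

Enrolled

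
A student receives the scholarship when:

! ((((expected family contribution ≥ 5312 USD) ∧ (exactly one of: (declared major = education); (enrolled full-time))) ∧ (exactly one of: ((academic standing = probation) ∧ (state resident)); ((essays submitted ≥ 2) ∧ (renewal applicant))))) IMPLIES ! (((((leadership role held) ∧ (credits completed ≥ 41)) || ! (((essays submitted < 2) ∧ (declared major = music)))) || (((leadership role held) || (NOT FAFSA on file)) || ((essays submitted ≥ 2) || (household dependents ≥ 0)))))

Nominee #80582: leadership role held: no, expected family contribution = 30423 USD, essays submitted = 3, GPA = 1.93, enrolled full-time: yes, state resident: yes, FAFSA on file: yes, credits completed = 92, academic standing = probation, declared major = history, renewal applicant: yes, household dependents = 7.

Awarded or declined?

Declined

Atomic conditions:
  expected family contribution ≥ 5312 USD: 30423 ≥ 5312 is true
  declared major = education: history == education is false
  enrolled full-time: yes → true
  academic standing = probation: probation == probation is true
  state resident: yes → true
  essays submitted ≥ 2: 3 ≥ 2 is true
  renewal applicant: yes → true
  leadership role held: no → false
  credits completed ≥ 41: 92 ≥ 41 is true
  essays submitted < 2: 3 < 2 is false
  declared major = music: history == music is false
  NOT FAFSA on file: yes → false
  household dependents ≥ 0: 7 ≥ 0 is true
Combine:
[1.1.1.2] exactly-one(false, true) = true
[1.1.1] true AND true = true
[1.1.2.1] true AND true = true
[1.1.2.2] true AND true = true
[1.1.2] exactly-one(true, true) = false
[1.1] true AND false = false
[1] NOT false = true
[2.1.1.1] false AND true = false
[2.1.1.2.1] false AND false = false
[2.1.1.2] NOT false = true
[2.1.1] false OR true = true
[2.1.2.1] false OR false = false
[2.1.2.2] true OR true = true
[2.1.2] false OR true = true
[2.1] true OR true = true
[2] NOT true = false
[root] true → false = false
Overall: false → declined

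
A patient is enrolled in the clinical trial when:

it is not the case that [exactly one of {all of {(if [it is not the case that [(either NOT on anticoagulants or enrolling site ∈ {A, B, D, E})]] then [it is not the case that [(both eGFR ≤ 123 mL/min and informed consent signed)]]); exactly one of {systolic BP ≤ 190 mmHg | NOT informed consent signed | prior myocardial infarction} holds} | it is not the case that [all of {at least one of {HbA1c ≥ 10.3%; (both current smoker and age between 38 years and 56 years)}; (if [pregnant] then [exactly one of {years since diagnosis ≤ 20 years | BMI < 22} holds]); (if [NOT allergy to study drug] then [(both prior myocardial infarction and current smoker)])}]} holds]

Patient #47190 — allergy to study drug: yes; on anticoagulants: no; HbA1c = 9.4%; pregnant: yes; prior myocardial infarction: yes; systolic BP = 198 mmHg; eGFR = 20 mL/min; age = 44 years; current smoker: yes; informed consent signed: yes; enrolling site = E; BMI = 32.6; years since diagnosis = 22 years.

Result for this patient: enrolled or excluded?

Atomic conditions:
  NOT on anticoagulants: no → true
  enrolling site ∈ {A, B, D, E}: E is in the set → true
  eGFR ≤ 123 mL/min: 20 ≤ 123 is true
  informed consent signed: yes → true
  systolic BP ≤ 190 mmHg: 198 ≤ 190 is false
  NOT informed consent signed: yes → false
  prior myocardial infarction: yes → true
  HbA1c ≥ 10.3%: 9.4 ≥ 10.3 is false
  current smoker: yes → true
  age between 38 years and 56 years: 44 in [38, 56] is true
  pregnant: yes → true
  years since diagnosis ≤ 20 years: 22 ≤ 20 is false
  BMI < 22: 32.6 < 22 is false
  NOT allergy to study drug: yes → false
Combine:
[1.1.1.1.1] true OR true = true
[1.1.1.1] NOT true = false
[1.1.1.2.1] true AND true = true
[1.1.1.2] NOT true = false
[1.1.1] false → false (antecedent false ⇒ implication holds) = true
[1.1.2] exactly-one(false, false, true) = true
[1.1] true AND true = true
[1.2.1.1.2] true AND true = true
[1.2.1.1] false OR true = true
[1.2.1.2.2] exactly-one(false, false) = false
[1.2.1.2] true → false = false
[1.2.1.3.2] true AND true = true
[1.2.1.3] false → true (antecedent false ⇒ implication holds) = true
[1.2.1] true AND false AND true = false
[1.2] NOT false = true
[1] exactly-one(true, true) = false
[root] NOT false = true
Overall: true → enrolled

Enrolled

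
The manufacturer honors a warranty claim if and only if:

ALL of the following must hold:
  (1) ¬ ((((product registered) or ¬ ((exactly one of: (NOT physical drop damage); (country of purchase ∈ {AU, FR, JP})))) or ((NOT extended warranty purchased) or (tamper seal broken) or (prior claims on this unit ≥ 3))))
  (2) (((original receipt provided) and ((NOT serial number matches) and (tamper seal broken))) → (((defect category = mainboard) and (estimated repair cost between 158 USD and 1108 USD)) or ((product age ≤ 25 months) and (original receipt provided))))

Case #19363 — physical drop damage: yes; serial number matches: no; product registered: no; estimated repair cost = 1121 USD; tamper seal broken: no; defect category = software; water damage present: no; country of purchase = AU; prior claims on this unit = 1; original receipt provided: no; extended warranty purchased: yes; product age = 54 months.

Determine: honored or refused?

Atomic conditions:
  product registered: no → false
  NOT physical drop damage: yes → false
  country of purchase ∈ {AU, FR, JP}: AU is in the set → true
  NOT extended warranty purchased: yes → false
  tamper seal broken: no → false
  prior claims on this unit ≥ 3: 1 ≥ 3 is false
  original receipt provided: no → false
  NOT serial number matches: no → true
  defect category = mainboard: software == mainboard is false
  estimated repair cost between 158 USD and 1108 USD: 1121 in [158, 1108] is false
  product age ≤ 25 months: 54 ≤ 25 is false
Combine:
[1.1.1.2.1] exactly-one(false, true) = true
[1.1.1.2] NOT true = false
[1.1.1] false OR false = false
[1.1.2] false OR false OR false = false
[1.1] false OR false = false
[1] NOT false = true
[2.1.2] true AND false = false
[2.1] false AND false = false
[2.2.1] false AND false = false
[2.2.2] false AND false = false
[2.2] false OR false = false
[2] false → false (antecedent false ⇒ implication holds) = true
[root] true AND true = true
Overall: true → honored

Honored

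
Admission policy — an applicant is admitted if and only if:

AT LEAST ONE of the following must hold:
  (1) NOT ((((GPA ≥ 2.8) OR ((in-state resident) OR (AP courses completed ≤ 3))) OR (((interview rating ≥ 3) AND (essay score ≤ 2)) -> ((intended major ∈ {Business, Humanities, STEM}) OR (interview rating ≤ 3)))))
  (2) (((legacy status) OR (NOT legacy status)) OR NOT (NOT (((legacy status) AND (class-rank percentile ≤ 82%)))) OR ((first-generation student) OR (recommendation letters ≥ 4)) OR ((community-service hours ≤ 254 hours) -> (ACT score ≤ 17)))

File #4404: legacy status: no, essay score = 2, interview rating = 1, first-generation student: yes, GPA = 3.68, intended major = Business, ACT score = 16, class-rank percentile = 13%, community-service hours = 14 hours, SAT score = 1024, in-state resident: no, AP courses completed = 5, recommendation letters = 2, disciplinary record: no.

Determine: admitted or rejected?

Atomic conditions:
  GPA ≥ 2.8: 3.68 ≥ 2.8 is true
  in-state resident: no → false
  AP courses completed ≤ 3: 5 ≤ 3 is false
  interview rating ≥ 3: 1 ≥ 3 is false
  essay score ≤ 2: 2 ≤ 2 is true
  intended major ∈ {Business, Humanities, STEM}: Business is in the set → true
  interview rating ≤ 3: 1 ≤ 3 is true
  legacy status: no → false
  NOT legacy status: no → true
  class-rank percentile ≤ 82%: 13 ≤ 82 is true
  first-generation student: yes → true
  recommendation letters ≥ 4: 2 ≥ 4 is false
  community-service hours ≤ 254 hours: 14 ≤ 254 is true
  ACT score ≤ 17: 16 ≤ 17 is true
Combine:
[1.1.1.2] false OR false = false
[1.1.1] true OR false = true
[1.1.2.1] false AND true = false
[1.1.2.2] true OR true = true
[1.1.2] false → true (antecedent false ⇒ implication holds) = true
[1.1] true OR true = true
[1] NOT true = false
[2.1] false OR true = true
[2.2.1.1] false AND true = false
[2.2.1] NOT false = true
[2.2] NOT true = false
[2.3] true OR false = true
[2.4] true → true = true
[2] true OR false OR true OR true = true
[root] false OR true = true
Overall: true → admitted

Admitted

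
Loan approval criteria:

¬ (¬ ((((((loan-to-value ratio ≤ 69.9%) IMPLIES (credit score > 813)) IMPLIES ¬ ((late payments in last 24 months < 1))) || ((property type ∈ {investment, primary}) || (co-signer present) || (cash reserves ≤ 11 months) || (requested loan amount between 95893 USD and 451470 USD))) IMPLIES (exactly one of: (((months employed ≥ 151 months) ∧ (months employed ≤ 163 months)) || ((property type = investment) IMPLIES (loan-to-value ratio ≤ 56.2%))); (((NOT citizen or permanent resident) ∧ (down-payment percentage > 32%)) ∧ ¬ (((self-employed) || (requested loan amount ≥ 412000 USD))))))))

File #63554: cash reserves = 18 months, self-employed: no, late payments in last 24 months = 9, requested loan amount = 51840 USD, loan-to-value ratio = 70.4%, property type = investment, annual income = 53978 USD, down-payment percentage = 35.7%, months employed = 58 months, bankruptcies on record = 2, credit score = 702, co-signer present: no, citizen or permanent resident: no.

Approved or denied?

Atomic conditions:
  loan-to-value ratio ≤ 69.9%: 70.4 ≤ 69.9 is false
  credit score > 813: 702 > 813 is false
  late payments in last 24 months < 1: 9 < 1 is false
  property type ∈ {investment, primary}: investment is in the set → true
  co-signer present: no → false
  cash reserves ≤ 11 months: 18 ≤ 11 is false
  requested loan amount between 95893 USD and 451470 USD: 51840 in [95893, 451470] is false
  months employed ≥ 151 months: 58 ≥ 151 is false
  months employed ≤ 163 months: 58 ≤ 163 is true
  property type = investment: investment == investment is true
  loan-to-value ratio ≤ 56.2%: 70.4 ≤ 56.2 is false
  NOT citizen or permanent resident: no → true
  down-payment percentage > 32%: 35.7 > 32 is true
  self-employed: no → false
  requested loan amount ≥ 412000 USD: 51840 ≥ 412000 is false
Combine:
[1.1.1.1.1] false → false (antecedent false ⇒ implication holds) = true
[1.1.1.1.2] NOT false = true
[1.1.1.1] true → true = true
[1.1.1.2] true OR false OR false OR false = true
[1.1.1] true OR true = true
[1.1.2.1.1] false AND true = false
[1.1.2.1.2] true → false = false
[1.1.2.1] false OR false = false
[1.1.2.2.1] true AND true = true
[1.1.2.2.2.1] false OR false = false
[1.1.2.2.2] NOT false = true
[1.1.2.2] true AND true = true
[1.1.2] exactly-one(false, true) = true
[1.1] true → true = true
[1] NOT true = false
[root] NOT false = true
Overall: true → approved

Approved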